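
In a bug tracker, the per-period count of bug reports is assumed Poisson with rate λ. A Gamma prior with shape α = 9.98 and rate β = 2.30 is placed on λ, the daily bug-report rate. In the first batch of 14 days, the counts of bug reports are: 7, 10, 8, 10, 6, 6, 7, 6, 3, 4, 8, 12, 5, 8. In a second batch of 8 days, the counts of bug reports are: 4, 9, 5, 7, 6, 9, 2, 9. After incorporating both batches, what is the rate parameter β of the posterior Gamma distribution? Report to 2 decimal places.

With a Gamma(shape α, rate β) prior, the Poisson likelihood is conjugate: the posterior is Gamma(α + ΣXᵢ, β + n).
Batch 1: sum of counts S = 100 over n = 14 days.
After batch 1: Gamma(α+S, β+n) = Gamma(9.98+100, 2.30+14) = Gamma(109.98, 16.30).
Batch 2: sum of counts S = 51 over n = 8 days.
After batch 2: Gamma(α+S, β+n) = Gamma(109.98+51, 16.30+8) = Gamma(160.98, 24.30).
Posterior β = 24.30.

24.30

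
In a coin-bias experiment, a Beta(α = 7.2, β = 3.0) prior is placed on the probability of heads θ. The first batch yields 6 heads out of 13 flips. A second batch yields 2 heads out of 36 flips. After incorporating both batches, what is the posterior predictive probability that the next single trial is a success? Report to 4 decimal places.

0.2568

The Beta prior is conjugate to a Binomial/Bernoulli likelihood; the update adds successes to α and failures to β.
After batch 1: Beta(7.2+6, 3.0+7) = Beta(13.2, 10.0).
After batch 2: Beta(13.2+2, 10.0+34) = Beta(15.2, 44.0).
For a single future Bernoulli trial, P(success | data) = α/(α+β) = 0.2568.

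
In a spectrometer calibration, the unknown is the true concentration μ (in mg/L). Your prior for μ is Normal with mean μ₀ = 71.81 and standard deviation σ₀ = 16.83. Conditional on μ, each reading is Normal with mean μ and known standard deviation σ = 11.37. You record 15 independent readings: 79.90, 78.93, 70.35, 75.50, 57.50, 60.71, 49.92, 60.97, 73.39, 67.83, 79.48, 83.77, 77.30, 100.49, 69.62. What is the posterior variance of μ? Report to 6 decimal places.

For Normal data with known variance σ², a Normal(μ₀, σ₀²) prior on μ is conjugate. Posterior precision = 1/σ₀² + n/σ²; posterior mean is the precision-weighted average of μ₀ and x̄.
σ₀² = 16.83² = 283.2489, σ² = 11.37² = 129.2769; σ² + n·σ₀² = 129.2769 + 15·283.2489 = 4378.0104.
Posterior precision = 1/σ₀² + n/σ² = 1/283.2489 + 15/129.2769 = (σ² + n·σ₀²)/(σ₀²σ²) = 4378.0104/(283.2489·129.2769); posterior variance σₙ² = σ₀²σ²/(σ² + n·σ₀²) = 283.2489·129.2769/4378.0104 = 8.363968.

8.363968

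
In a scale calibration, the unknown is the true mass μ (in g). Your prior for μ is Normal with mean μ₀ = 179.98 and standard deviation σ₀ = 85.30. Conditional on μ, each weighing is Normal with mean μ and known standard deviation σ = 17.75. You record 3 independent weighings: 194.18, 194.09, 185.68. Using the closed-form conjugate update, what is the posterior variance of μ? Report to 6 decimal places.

For Normal data with known variance σ², a Normal(μ₀, σ₀²) prior on μ is conjugate. Posterior precision = 1/σ₀² + n/σ²; posterior mean is the precision-weighted average of μ₀ and x̄.
σ₀² = 85.30² = 7276.09, σ² = 17.75² = 315.0625; σ² + n·σ₀² = 315.0625 + 3·7276.09 = 22143.3325.
Posterior precision = 1/σ₀² + n/σ² = 1/7276.09 + 3/315.0625 = (σ² + n·σ₀²)/(σ₀²σ²) = 22143.3325/(7276.09·315.0625); posterior variance σₙ² = σ₀²σ²/(σ² + n·σ₀²) = 7276.09·315.0625/22143.3325 = 103.526563.

103.526563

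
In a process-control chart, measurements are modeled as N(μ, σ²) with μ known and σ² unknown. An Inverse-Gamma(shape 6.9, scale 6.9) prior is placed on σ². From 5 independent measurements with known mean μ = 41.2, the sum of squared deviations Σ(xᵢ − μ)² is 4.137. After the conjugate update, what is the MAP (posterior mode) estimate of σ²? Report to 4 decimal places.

With known mean μ and an Inverse-Gamma(α, β) prior on σ², the Normal likelihood is conjugate: posterior is Inv-Gamma(α + n/2, β + Σ(xᵢ−μ)²/2).
Posterior: Inv-Gamma(6.9 + 5/2, 6.9 + 4.137/2) = Inv-Gamma(9.40, 8.9685).
Mode = β/(α+1) = 8.9685/10.40 = 0.8624.

0.8624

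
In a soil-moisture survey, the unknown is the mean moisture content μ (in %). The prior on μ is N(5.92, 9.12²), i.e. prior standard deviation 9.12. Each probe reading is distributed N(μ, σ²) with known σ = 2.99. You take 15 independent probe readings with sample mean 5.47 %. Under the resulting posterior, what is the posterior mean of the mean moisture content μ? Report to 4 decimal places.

For Normal data with known variance σ², a Normal(μ₀, σ₀²) prior on μ is conjugate. Posterior precision = 1/σ₀² + n/σ²; posterior mean is the precision-weighted average of μ₀ and x̄.
n·x̄ = 15·5.47 = 82.05.
σ₀² = 9.12² = 83.1744, σ² = 2.99² = 8.9401; σ² + n·σ₀² = 8.9401 + 15·83.1744 = 1256.5561.
Posterior mean = (μ₀/σ₀² + n·x̄/σ²)/(1/σ₀² + n/σ²) = (σ²·μ₀ + σ₀²·n·x̄)/(σ² + n·σ₀²) = (8.9401·5.92 + 83.1744·82.05)/1256.5561 = 6877.384912/1256.5561 = 5.4732.

5.4732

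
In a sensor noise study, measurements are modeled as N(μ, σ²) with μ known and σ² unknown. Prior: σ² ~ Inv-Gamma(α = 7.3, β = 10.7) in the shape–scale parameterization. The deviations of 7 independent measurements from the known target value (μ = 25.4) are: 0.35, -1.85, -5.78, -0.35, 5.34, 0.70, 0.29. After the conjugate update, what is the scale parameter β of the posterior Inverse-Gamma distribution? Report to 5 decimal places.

43.78280

With known mean μ and an Inverse-Gamma(α, β) prior on σ², the Normal likelihood is conjugate: posterior is Inv-Gamma(α + n/2, β + Σ(xᵢ−μ)²/2).
Σ(xᵢ−μ)² = (0.35)² + (-1.85)² + (-5.78)² + (-0.35)² + (5.34)² + (0.70)² + (0.29)² = 66.1656.
Posterior: Inv-Gamma(7.3 + 7/2, 10.7 + 66.1656/2) = Inv-Gamma(10.80, 43.78280).
Posterior β = 43.78280.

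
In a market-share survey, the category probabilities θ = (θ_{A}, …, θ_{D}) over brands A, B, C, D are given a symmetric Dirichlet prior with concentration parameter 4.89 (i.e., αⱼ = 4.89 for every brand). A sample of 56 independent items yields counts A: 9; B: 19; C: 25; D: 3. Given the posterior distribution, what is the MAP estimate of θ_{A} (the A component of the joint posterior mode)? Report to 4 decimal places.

The Dirichlet prior is conjugate to the Multinomial likelihood: each posterior αⱼ = prior αⱼ + observed count nⱼ.
Posterior concentration: (13.89, 23.89, 29.89, 7.89), total = 75.56.
Joint mode component: (α_{A}−1)/(Σα−K) = 12.89/71.56 = 0.1801.

0.1801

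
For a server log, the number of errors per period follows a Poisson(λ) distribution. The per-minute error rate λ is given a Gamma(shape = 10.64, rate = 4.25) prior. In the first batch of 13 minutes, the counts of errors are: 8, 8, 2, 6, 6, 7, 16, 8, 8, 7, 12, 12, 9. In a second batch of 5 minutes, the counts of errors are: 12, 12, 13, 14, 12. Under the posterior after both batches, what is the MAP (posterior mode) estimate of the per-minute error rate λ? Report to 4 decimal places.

With a Gamma(shape α, rate β) prior, the Poisson likelihood is conjugate: the posterior is Gamma(α + ΣXᵢ, β + n).
Batch 1: sum of counts S = 109 over n = 13 minutes.
After batch 1: Gamma(α+S, β+n) = Gamma(10.64+109, 4.25+13) = Gamma(119.64, 17.25).
Batch 2: sum of counts S = 63 over n = 5 minutes.
After batch 2: Gamma(α+S, β+n) = Gamma(119.64+63, 17.25+5) = Gamma(182.64, 22.25).
Mode of Gamma(α,β) for α≥1 is (α−1)/β = 181.64/22.25 = 8.1636.

8.1636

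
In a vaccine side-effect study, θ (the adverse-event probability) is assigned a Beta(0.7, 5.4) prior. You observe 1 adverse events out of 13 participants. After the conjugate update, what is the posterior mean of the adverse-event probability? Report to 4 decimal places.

The Beta prior is conjugate to a Binomial/Bernoulli likelihood; the update adds successes to α and failures to β.
Posterior: Beta(α+k, β+n−k) = Beta(0.7+1, 5.4+12) = Beta(1.7, 17.4).
Posterior mean = α/(α+β) = 1.7/19.1 = 0.0890.

0.0890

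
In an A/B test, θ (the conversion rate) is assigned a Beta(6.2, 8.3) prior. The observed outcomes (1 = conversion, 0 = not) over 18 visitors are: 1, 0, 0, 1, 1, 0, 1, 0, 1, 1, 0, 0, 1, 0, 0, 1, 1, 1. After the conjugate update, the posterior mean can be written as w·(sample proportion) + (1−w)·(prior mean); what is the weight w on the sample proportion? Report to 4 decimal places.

The Beta prior is conjugate to a Binomial/Bernoulli likelihood; the update adds successes to α and failures to β.
Posterior mean = (α₀+k)/(α₀+β₀+n) = [n/(α₀+β₀+n)]·(k/n) + [(α₀+β₀)/(α₀+β₀+n)]·α₀/(α₀+β₀), so only n and the prior enter the weight.
The weight on the data is w = n/(α₀+β₀+n) = 18/(6.2+8.3+18) = 18/32.5 = 0.5538.

0.5538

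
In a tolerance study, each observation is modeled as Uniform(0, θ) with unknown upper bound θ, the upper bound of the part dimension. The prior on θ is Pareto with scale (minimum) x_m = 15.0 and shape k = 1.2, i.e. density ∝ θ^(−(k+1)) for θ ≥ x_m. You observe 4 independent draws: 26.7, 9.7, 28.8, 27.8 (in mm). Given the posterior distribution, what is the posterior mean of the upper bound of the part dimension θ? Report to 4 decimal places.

35.6571

A Pareto(scale x_m, shape k) prior on the upper bound θ of Uniform(0, θ) is conjugate: posterior is Pareto(max(x_m, max xᵢ), k + n).
Sample maximum = 28.8; prior scale x_m = 15.0 → posterior scale = max = 28.8.
Posterior shape = 1.2 + 4 = 5.2.
E[θ|data] = k·x_m/(k−1) = 5.2·28.8/4.2 = 35.6571.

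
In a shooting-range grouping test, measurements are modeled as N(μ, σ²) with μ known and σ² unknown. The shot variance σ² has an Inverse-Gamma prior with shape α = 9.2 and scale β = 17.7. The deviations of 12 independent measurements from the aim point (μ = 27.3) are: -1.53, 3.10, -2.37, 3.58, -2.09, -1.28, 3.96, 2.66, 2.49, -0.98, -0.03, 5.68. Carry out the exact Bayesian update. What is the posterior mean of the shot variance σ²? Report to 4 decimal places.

4.7173

With known mean μ and an Inverse-Gamma(α, β) prior on σ², the Normal likelihood is conjugate: posterior is Inv-Gamma(α + n/2, β + Σ(xᵢ−μ)²/2).
Σ(xᵢ−μ)² = (-1.53)² + (3.10)² + (-2.37)² + (3.58)² + (-2.09)² + (-1.28)² + (3.96)² + (2.66)² + (2.49)² + (-0.98)² + (-0.03)² + (5.68)² = 98.5717.
Posterior: Inv-Gamma(9.2 + 12/2, 17.7 + 98.5717/2) = Inv-Gamma(15.20, 66.98585).
E[σ²|data] = β/(α−1) = 66.98585/14.20 = 4.7173.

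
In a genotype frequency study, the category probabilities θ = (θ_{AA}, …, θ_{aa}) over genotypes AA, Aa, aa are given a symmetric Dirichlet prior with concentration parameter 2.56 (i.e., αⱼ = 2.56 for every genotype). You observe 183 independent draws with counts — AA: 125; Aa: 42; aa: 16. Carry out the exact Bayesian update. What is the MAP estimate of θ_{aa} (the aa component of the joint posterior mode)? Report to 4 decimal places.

0.0936

The Dirichlet prior is conjugate to the Multinomial likelihood: each posterior αⱼ = prior αⱼ + observed count nⱼ.
Posterior concentration: (127.56, 44.56, 18.56), total = 190.68.
Joint mode component: (α_{aa}−1)/(Σα−K) = 17.56/187.68 = 0.0936.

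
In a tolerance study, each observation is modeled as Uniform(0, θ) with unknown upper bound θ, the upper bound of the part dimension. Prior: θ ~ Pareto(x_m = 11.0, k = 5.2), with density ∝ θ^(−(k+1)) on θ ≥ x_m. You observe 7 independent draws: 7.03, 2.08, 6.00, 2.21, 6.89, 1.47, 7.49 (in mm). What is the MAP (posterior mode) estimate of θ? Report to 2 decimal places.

11.00

A Pareto(scale x_m, shape k) prior on the upper bound θ of Uniform(0, θ) is conjugate: posterior is Pareto(max(x_m, max xᵢ), k + n).
Sample maximum = 7.49; prior scale x_m = 11.0 → posterior scale = max = 11.00.
Posterior shape = 5.2 + 7 = 12.2.
The Pareto density is decreasing on [x_m, ∞), so the mode is x_m = 11.00.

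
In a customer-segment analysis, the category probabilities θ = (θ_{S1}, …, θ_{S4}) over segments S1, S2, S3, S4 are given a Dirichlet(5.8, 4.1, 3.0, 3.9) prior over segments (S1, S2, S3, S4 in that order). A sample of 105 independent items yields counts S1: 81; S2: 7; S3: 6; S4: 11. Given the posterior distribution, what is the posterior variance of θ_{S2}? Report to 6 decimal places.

0.000674

The Dirichlet prior is conjugate to the Multinomial likelihood: each posterior αⱼ = prior αⱼ + observed count nⱼ.
Posterior concentration: (86.8, 11.1, 9.0, 14.9), total = 121.8.
Var[θ_j] = α_j(Σα−α_j)/((Σα)²(Σα+1)) = 11.1·110.7/(121.8²·122.8) = 0.000674.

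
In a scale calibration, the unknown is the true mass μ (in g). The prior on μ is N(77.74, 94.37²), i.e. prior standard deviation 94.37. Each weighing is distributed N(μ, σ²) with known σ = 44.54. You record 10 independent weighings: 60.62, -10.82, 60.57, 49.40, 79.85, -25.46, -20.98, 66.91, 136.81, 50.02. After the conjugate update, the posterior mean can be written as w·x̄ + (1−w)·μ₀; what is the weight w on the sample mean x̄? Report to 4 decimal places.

0.9782

For Normal data with known variance σ², a Normal(μ₀, σ₀²) prior on μ is conjugate. Posterior precision = 1/σ₀² + n/σ²; posterior mean is the precision-weighted average of μ₀ and x̄.
σ₀² = 94.37² = 8905.6969, σ² = 44.54² = 1983.8116. Prior precision 1/σ₀² = 1/8905.6969; data precision n/σ² = 10/1983.8116.
w = (n/σ²)/(1/σ₀² + n/σ²) = n·σ₀²/(σ² + n·σ₀²) = 10·8905.6969/(1983.8116 + 10·8905.6969) = 89056.969/91040.7806 = 0.9782.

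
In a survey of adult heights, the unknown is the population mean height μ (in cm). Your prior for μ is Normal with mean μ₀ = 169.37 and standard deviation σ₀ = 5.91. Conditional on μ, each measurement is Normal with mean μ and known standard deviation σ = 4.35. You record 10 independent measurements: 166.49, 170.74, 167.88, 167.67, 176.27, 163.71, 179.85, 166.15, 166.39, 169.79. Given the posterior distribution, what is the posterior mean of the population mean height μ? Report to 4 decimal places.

169.4876

For Normal data with known variance σ², a Normal(μ₀, σ₀²) prior on μ is conjugate. Posterior precision = 1/σ₀² + n/σ²; posterior mean is the precision-weighted average of μ₀ and x̄.
Σxᵢ = 166.49 + 170.74 + 167.88 + 167.67 + 176.27 + 163.71 + 179.85 + 166.15 + 166.39 + 169.79 = 1694.94, so n·x̄ = 1694.94.
σ₀² = 5.91² = 34.9281, σ² = 4.35² = 18.9225; σ² + n·σ₀² = 18.9225 + 10·34.9281 = 368.2035.
Posterior mean = (μ₀/σ₀² + n·x̄/σ²)/(1/σ₀² + n/σ²) = (σ²·μ₀ + σ₀²·n·x̄)/(σ² + n·σ₀²) = (18.9225·169.37 + 34.9281·1694.94)/368.2035 = 62405.937639/368.2035 = 169.4876.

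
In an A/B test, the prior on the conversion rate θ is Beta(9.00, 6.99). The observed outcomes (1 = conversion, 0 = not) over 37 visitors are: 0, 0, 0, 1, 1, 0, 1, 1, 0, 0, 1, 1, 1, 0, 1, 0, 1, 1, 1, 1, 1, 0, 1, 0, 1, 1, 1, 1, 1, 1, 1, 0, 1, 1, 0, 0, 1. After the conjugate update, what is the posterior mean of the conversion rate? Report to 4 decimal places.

0.6228

The Beta prior is conjugate to a Binomial/Bernoulli likelihood; the update adds successes to α and failures to β.
Posterior: Beta(α+k, β+n−k) = Beta(9.00+24, 6.99+13) = Beta(33.00, 19.99).
Posterior mean = α/(α+β) = 33.00/52.99 = 0.6228.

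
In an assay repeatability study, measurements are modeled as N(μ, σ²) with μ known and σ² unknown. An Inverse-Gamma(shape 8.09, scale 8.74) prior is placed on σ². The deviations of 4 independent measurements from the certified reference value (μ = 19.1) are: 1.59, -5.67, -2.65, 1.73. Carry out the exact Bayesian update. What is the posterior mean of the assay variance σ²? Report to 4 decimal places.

With known mean μ and an Inverse-Gamma(α, β) prior on σ², the Normal likelihood is conjugate: posterior is Inv-Gamma(α + n/2, β + Σ(xᵢ−μ)²/2).
Σ(xᵢ−μ)² = (1.59)² + (-5.67)² + (-2.65)² + (1.73)² = 44.6924.
Posterior: Inv-Gamma(8.09 + 4/2, 8.74 + 44.6924/2) = Inv-Gamma(10.09, 31.08620).
E[σ²|data] = β/(α−1) = 31.08620/9.09 = 3.4198.

3.4198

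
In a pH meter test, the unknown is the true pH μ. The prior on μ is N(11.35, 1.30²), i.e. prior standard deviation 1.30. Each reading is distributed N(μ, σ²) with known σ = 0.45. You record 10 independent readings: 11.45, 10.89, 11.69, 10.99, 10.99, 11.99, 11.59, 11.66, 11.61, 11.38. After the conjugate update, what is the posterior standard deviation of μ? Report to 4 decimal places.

For Normal data with known variance σ², a Normal(μ₀, σ₀²) prior on μ is conjugate. Posterior precision = 1/σ₀² + n/σ²; posterior mean is the precision-weighted average of μ₀ and x̄.
σ₀² = 1.30² = 1.69, σ² = 0.45² = 0.2025; σ² + n·σ₀² = 0.2025 + 10·1.69 = 17.1025.
Posterior precision = 1/σ₀² + n/σ² = 1/1.69 + 10/0.2025 = (σ² + n·σ₀²)/(σ₀²σ²) = 17.1025/(1.69·0.2025); posterior variance σₙ² = σ₀²σ²/(σ² + n·σ₀²) = 1.69·0.2025/17.1025 = 0.020010.
Posterior SD = √σₙ² = √(1.69·0.2025/17.1025) = 0.1415.

0.1415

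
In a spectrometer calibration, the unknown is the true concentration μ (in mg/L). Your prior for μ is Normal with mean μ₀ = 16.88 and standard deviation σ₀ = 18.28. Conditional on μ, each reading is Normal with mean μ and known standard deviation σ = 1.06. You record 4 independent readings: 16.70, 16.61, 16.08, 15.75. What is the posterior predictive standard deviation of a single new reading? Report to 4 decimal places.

For Normal data with known variance σ², a Normal(μ₀, σ₀²) prior on μ is conjugate. Posterior precision = 1/σ₀² + n/σ²; posterior mean is the precision-weighted average of μ₀ and x̄.
σ₀² = 18.28² = 334.1584, σ² = 1.06² = 1.1236; σ² + n·σ₀² = 1.1236 + 4·334.1584 = 1337.7572.
Posterior precision = 1/σ₀² + n/σ² = 1/334.1584 + 4/1.1236 = (σ² + n·σ₀²)/(σ₀²σ²) = 1337.7572/(334.1584·1.1236); posterior variance σₙ² = σ₀²σ²/(σ² + n·σ₀²) = 334.1584·1.1236/1337.7572 = 0.280664.
Predictive variance for one new observation = σₙ² + σ² = 334.1584·1.1236/1337.7572 + 1.1236 = σ²·(σ₀² + 1337.7572)/1337.7572 = 1.1236·1671.9156/1337.7572 = 1.404264; SD = √(1.1236·1671.9156/1337.7572) = 1.1850.

1.1850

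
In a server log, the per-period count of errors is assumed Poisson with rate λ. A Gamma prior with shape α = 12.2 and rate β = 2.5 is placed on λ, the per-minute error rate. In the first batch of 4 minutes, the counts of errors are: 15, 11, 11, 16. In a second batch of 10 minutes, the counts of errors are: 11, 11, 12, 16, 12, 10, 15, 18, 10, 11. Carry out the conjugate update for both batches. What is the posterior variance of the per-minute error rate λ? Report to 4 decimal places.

With a Gamma(shape α, rate β) prior, the Poisson likelihood is conjugate: the posterior is Gamma(α + ΣXᵢ, β + n).
Batch 1: sum of counts S = 53 over n = 4 minutes.
After batch 1: Gamma(α+S, β+n) = Gamma(12.2+53, 2.5+4) = Gamma(65.2, 6.5).
Batch 2: sum of counts S = 126 over n = 10 minutes.
After batch 2: Gamma(α+S, β+n) = Gamma(65.2+126, 6.5+10) = Gamma(191.2, 16.5).
Var = α/β² = 191.2/16.5² = 0.7023.

0.7023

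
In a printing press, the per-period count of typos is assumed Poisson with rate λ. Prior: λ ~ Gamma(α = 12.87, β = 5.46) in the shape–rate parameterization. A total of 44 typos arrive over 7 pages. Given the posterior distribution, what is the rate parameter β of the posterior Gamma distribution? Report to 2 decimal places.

12.46

With a Gamma(shape α, rate β) prior, the Poisson likelihood is conjugate: the posterior is Gamma(α + ΣXᵢ, β + n).
Posterior: Gamma(α+S, β+n) = Gamma(12.87+44, 5.46+7) = Gamma(56.87, 12.46).
Posterior β = 12.46.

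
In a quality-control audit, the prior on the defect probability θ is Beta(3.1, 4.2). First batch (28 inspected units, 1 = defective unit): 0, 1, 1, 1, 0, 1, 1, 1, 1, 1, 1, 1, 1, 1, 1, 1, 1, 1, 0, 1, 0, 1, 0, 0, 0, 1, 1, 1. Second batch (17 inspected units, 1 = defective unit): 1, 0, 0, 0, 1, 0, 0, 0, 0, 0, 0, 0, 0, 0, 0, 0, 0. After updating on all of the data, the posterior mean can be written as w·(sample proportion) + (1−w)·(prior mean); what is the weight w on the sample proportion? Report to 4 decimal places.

The Beta prior is conjugate to a Binomial/Bernoulli likelihood; the update adds successes to α and failures to β.
Total number of inspected units: n = 28 + 17 = 45.
Posterior mean = (α₀+k)/(α₀+β₀+n) = [n/(α₀+β₀+n)]·(k/n) + [(α₀+β₀)/(α₀+β₀+n)]·α₀/(α₀+β₀), so only n and the prior enter the weight.
The weight on the data is w = n/(α₀+β₀+n) = 45/(3.1+4.2+45) = 45/52.3 = 0.8604.

0.8604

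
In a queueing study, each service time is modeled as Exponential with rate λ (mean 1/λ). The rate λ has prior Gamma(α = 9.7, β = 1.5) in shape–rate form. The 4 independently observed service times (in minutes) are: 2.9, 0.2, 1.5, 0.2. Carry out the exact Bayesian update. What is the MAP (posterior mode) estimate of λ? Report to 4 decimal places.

With a Gamma(shape α, rate β) prior on the exponential rate λ, the posterior after n observations with total T = Σxᵢ is Gamma(α+n, β+T).
Sum of observations T = 4.8 minutes; n = 4.
Posterior: Gamma(9.7+4, 1.5+4.8) = Gamma(13.7, 6.3).
Mode = (α−1)/β = 2.0159.

2.0159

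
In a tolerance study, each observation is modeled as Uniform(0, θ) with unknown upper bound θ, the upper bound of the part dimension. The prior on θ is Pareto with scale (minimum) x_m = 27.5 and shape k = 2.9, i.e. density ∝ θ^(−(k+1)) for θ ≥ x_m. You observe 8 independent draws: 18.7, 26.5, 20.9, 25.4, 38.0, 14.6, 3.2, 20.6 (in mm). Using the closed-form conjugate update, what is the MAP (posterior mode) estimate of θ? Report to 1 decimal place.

38.0

A Pareto(scale x_m, shape k) prior on the upper bound θ of Uniform(0, θ) is conjugate: posterior is Pareto(max(x_m, max xᵢ), k + n).
Sample maximum = 38.0; prior scale x_m = 27.5 → posterior scale = max = 38.0.
Posterior shape = 2.9 + 8 = 10.9.
The Pareto density is decreasing on [x_m, ∞), so the mode is x_m = 38.0.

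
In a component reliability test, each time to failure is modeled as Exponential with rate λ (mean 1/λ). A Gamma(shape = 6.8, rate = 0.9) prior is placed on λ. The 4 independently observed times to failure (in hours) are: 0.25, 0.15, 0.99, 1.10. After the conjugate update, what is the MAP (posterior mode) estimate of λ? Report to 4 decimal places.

2.8909

With a Gamma(shape α, rate β) prior on the exponential rate λ, the posterior after n observations with total T = Σxᵢ is Gamma(α+n, β+T).
Sum of observations T = 2.49 hours; n = 4.
Posterior: Gamma(6.8+4, 0.9+2.49) = Gamma(10.8, 3.39).
Mode = (α−1)/β = 2.8909.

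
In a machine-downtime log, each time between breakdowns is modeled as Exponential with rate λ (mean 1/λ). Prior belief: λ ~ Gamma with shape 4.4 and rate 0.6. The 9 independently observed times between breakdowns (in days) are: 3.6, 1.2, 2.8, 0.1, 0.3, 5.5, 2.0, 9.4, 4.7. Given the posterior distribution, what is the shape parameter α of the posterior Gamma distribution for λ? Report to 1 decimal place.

With a Gamma(shape α, rate β) prior on the exponential rate λ, the posterior after n observations with total T = Σxᵢ is Gamma(α+n, β+T).
Sum of observations T = 29.6 days; n = 9.
Posterior: Gamma(4.4+9, 0.6+29.6) = Gamma(13.4, 30.2).
Posterior α = 13.4.

13.4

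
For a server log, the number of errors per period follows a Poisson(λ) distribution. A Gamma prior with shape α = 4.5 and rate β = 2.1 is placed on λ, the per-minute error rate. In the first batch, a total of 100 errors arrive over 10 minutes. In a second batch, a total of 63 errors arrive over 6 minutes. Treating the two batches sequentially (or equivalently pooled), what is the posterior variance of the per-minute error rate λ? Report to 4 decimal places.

0.5113

With a Gamma(shape α, rate β) prior, the Poisson likelihood is conjugate: the posterior is Gamma(α + ΣXᵢ, β + n).
After batch 1: Gamma(α+S, β+n) = Gamma(4.5+100, 2.1+10) = Gamma(104.5, 12.1).
After batch 2: Gamma(α+S, β+n) = Gamma(104.5+63, 12.1+6) = Gamma(167.5, 18.1).
Var = α/β² = 167.5/18.1² = 0.5113.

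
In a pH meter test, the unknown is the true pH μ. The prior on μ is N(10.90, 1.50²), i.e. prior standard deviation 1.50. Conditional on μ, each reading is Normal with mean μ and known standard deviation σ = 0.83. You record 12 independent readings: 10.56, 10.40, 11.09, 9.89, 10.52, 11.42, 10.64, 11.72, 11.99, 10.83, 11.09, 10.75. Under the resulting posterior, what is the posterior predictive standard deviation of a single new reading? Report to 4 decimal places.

For Normal data with known variance σ², a Normal(μ₀, σ₀²) prior on μ is conjugate. Posterior precision = 1/σ₀² + n/σ²; posterior mean is the precision-weighted average of μ₀ and x̄.
σ₀² = 1.50² = 2.25, σ² = 0.83² = 0.6889; σ² + n·σ₀² = 0.6889 + 12·2.25 = 27.6889.
Posterior precision = 1/σ₀² + n/σ² = 1/2.25 + 12/0.6889 = (σ² + n·σ₀²)/(σ₀²σ²) = 27.6889/(2.25·0.6889); posterior variance σₙ² = σ₀²σ²/(σ² + n·σ₀²) = 2.25·0.6889/27.6889 = 0.055980.
Predictive variance for one new observation = σₙ² + σ² = 2.25·0.6889/27.6889 + 0.6889 = σ²·(σ₀² + 27.6889)/27.6889 = 0.6889·29.9389/27.6889 = 0.744880; SD = √(0.6889·29.9389/27.6889) = 0.8631.

0.8631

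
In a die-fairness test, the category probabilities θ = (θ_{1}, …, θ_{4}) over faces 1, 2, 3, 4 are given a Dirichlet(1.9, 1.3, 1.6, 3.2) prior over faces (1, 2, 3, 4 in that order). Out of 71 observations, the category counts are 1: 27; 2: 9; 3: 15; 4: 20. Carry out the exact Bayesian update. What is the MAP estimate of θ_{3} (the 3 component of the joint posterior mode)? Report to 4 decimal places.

0.2080

The Dirichlet prior is conjugate to the Multinomial likelihood: each posterior αⱼ = prior αⱼ + observed count nⱼ.
Posterior concentration: (28.9, 10.3, 16.6, 23.2), total = 79.0.
Joint mode component: (α_{3}−1)/(Σα−K) = 15.6/75.0 = 0.2080.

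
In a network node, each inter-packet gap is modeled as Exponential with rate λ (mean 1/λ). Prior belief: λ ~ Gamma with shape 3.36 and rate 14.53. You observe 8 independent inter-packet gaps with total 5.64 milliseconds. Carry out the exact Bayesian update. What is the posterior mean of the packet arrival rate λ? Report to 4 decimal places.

With a Gamma(shape α, rate β) prior on the exponential rate λ, the posterior after n observations with total T = Σxᵢ is Gamma(α+n, β+T).
Posterior: Gamma(3.36+8, 14.53+5.64) = Gamma(11.36, 20.17).
Posterior mean of λ = α/β = 11.36/20.17 = 0.5632.

0.5632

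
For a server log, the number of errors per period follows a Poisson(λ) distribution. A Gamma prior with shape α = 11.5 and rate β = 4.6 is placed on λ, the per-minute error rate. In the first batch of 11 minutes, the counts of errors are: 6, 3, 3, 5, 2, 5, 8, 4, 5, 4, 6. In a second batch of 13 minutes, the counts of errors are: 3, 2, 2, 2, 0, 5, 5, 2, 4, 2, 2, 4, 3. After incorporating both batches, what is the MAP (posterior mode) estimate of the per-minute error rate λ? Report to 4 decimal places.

With a Gamma(shape α, rate β) prior, the Poisson likelihood is conjugate: the posterior is Gamma(α + ΣXᵢ, β + n).
Batch 1: sum of counts S = 51 over n = 11 minutes.
After batch 1: Gamma(α+S, β+n) = Gamma(11.5+51, 4.6+11) = Gamma(62.5, 15.6).
Batch 2: sum of counts S = 36 over n = 13 minutes.
After batch 2: Gamma(α+S, β+n) = Gamma(62.5+36, 15.6+13) = Gamma(98.5, 28.6).
Mode of Gamma(α,β) for α≥1 is (α−1)/β = 97.5/28.6 = 3.4091.

3.4091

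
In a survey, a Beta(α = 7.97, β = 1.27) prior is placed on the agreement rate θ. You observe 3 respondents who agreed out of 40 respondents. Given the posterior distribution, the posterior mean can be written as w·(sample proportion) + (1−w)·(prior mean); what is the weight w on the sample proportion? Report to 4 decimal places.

0.8123

The Beta prior is conjugate to a Binomial/Bernoulli likelihood; the update adds successes to α and failures to β.
Posterior mean = (α₀+k)/(α₀+β₀+n) = [n/(α₀+β₀+n)]·(k/n) + [(α₀+β₀)/(α₀+β₀+n)]·α₀/(α₀+β₀), so only n and the prior enter the weight.
The weight on the data is w = n/(α₀+β₀+n) = 40/(7.97+1.27+40) = 40/49.24 = 0.8123.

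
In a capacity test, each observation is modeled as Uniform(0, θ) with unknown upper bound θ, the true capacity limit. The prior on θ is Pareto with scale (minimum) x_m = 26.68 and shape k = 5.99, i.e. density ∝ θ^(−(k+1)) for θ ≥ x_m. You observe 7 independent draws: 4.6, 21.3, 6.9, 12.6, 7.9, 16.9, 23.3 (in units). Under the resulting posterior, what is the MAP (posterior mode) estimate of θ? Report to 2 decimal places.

A Pareto(scale x_m, shape k) prior on the upper bound θ of Uniform(0, θ) is conjugate: posterior is Pareto(max(x_m, max xᵢ), k + n).
Sample maximum = 23.3; prior scale x_m = 26.68 → posterior scale = max = 26.68.
Posterior shape = 5.99 + 7 = 12.99.
The Pareto density is decreasing on [x_m, ∞), so the mode is x_m = 26.68.

26.68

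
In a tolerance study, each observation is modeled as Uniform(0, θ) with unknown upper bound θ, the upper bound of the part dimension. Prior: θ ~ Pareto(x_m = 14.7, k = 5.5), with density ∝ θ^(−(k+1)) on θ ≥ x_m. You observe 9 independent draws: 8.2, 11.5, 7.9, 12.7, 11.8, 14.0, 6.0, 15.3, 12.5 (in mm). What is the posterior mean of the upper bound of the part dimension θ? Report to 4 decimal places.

16.4333

A Pareto(scale x_m, shape k) prior on the upper bound θ of Uniform(0, θ) is conjugate: posterior is Pareto(max(x_m, max xᵢ), k + n).
Sample maximum = 15.3; prior scale x_m = 14.7 → posterior scale = max = 15.3.
Posterior shape = 5.5 + 9 = 14.5.
E[θ|data] = k·x_m/(k−1) = 14.5·15.3/13.5 = 16.4333.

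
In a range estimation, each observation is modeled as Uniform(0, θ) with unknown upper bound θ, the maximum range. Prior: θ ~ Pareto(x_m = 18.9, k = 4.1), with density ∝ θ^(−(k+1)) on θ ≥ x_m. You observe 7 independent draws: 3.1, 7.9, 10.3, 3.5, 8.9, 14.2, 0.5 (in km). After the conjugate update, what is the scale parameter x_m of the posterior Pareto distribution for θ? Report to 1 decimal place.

18.9

A Pareto(scale x_m, shape k) prior on the upper bound θ of Uniform(0, θ) is conjugate: posterior is Pareto(max(x_m, max xᵢ), k + n).
Sample maximum = 14.2; prior scale x_m = 18.9 → posterior scale = max = 18.9.
Posterior shape = 4.1 + 7 = 11.1.
Posterior scale x_m = 18.9.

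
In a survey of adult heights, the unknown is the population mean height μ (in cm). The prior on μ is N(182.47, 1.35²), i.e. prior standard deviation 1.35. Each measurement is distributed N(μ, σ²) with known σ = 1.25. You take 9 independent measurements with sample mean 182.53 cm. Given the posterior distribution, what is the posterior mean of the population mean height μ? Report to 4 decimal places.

182.5248

For Normal data with known variance σ², a Normal(μ₀, σ₀²) prior on μ is conjugate. Posterior precision = 1/σ₀² + n/σ²; posterior mean is the precision-weighted average of μ₀ and x̄.
n·x̄ = 9·182.53 = 1642.77.
σ₀² = 1.35² = 1.8225, σ² = 1.25² = 1.5625; σ² + n·σ₀² = 1.5625 + 9·1.8225 = 17.965.
Posterior mean = (μ₀/σ₀² + n·x̄/σ²)/(1/σ₀² + n/σ²) = (σ²·μ₀ + σ₀²·n·x̄)/(σ² + n·σ₀²) = (1.5625·182.47 + 1.8225·1642.77)/17.965 = 3279.0577/17.965 = 182.5248.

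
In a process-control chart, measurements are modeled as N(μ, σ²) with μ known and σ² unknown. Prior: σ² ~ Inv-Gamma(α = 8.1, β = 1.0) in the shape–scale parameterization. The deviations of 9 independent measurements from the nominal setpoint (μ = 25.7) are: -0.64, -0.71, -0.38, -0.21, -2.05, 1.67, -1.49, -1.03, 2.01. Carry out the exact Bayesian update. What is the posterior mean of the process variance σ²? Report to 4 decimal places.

0.7506

With known mean μ and an Inverse-Gamma(α, β) prior on σ², the Normal likelihood is conjugate: posterior is Inv-Gamma(α + n/2, β + Σ(xᵢ−μ)²/2).
Σ(xᵢ−μ)² = (-0.64)² + (-0.71)² + (-0.38)² + (-0.21)² + (-2.05)² + (1.67)² + (-1.49)² + (-1.03)² + (2.01)² = 15.4147.
Posterior: Inv-Gamma(8.1 + 9/2, 1.0 + 15.4147/2) = Inv-Gamma(12.60, 8.70735).
E[σ²|data] = β/(α−1) = 8.70735/11.60 = 0.7506.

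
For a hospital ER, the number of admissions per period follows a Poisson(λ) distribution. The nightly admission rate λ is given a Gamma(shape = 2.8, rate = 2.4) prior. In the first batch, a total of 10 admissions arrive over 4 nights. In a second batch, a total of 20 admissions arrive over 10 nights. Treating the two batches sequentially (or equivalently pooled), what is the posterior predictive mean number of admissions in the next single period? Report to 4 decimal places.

2.0000

With a Gamma(shape α, rate β) prior, the Poisson likelihood is conjugate: the posterior is Gamma(α + ΣXᵢ, β + n).
After batch 1: Gamma(α+S, β+n) = Gamma(2.8+10, 2.4+4) = Gamma(12.8, 6.4).
After batch 2: Gamma(α+S, β+n) = Gamma(12.8+20, 6.4+10) = Gamma(32.8, 16.4).
The predictive distribution for one future period is NegBinom with mean α/β = 2.0000.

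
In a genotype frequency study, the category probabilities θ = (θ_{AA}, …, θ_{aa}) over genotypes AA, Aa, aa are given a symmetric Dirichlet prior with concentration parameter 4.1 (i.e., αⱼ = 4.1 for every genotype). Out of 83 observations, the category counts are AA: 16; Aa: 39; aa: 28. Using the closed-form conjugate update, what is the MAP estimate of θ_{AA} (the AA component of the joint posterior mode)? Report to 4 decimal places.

0.2069

The Dirichlet prior is conjugate to the Multinomial likelihood: each posterior αⱼ = prior αⱼ + observed count nⱼ.
Posterior concentration: (20.1, 43.1, 32.1), total = 95.3.
Joint mode component: (α_{AA}−1)/(Σα−K) = 19.1/92.3 = 0.2069.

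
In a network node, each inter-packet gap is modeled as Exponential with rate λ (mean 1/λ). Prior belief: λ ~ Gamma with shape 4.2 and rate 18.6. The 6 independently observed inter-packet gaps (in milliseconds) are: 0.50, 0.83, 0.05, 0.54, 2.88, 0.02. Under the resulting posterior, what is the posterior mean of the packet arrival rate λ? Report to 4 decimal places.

With a Gamma(shape α, rate β) prior on the exponential rate λ, the posterior after n observations with total T = Σxᵢ is Gamma(α+n, β+T).
Sum of observations T = 4.82 milliseconds; n = 6.
Posterior: Gamma(4.2+6, 18.6+4.82) = Gamma(10.2, 23.42).
Posterior mean of λ = α/β = 10.2/23.42 = 0.4355.

0.4355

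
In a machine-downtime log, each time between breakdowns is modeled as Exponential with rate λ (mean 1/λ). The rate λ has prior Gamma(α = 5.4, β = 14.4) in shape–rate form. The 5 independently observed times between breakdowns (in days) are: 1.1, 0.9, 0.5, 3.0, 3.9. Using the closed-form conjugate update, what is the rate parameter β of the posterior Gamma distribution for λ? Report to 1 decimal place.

With a Gamma(shape α, rate β) prior on the exponential rate λ, the posterior after n observations with total T = Σxᵢ is Gamma(α+n, β+T).
Sum of observations T = 9.4 days; n = 5.
Posterior: Gamma(5.4+5, 14.4+9.4) = Gamma(10.4, 23.8).
Posterior β = 23.8.

23.8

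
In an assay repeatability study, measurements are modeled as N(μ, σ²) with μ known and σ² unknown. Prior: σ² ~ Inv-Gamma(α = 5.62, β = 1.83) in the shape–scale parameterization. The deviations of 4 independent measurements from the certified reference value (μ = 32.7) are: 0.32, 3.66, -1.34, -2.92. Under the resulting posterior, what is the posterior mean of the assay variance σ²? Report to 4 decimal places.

With known mean μ and an Inverse-Gamma(α, β) prior on σ², the Normal likelihood is conjugate: posterior is Inv-Gamma(α + n/2, β + Σ(xᵢ−μ)²/2).
Σ(xᵢ−μ)² = (0.32)² + (3.66)² + (-1.34)² + (-2.92)² = 23.8200.
Posterior: Inv-Gamma(5.62 + 4/2, 1.83 + 23.8200/2) = Inv-Gamma(7.62, 13.74000).
E[σ²|data] = β/(α−1) = 13.74000/6.62 = 2.0755.

2.0755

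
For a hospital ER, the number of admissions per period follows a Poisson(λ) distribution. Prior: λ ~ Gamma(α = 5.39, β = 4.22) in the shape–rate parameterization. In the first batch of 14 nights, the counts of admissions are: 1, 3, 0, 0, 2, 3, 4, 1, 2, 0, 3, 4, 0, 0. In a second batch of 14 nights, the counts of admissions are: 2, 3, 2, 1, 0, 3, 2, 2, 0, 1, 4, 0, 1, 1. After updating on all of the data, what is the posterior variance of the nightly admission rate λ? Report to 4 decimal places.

0.0485

With a Gamma(shape α, rate β) prior, the Poisson likelihood is conjugate: the posterior is Gamma(α + ΣXᵢ, β + n).
Batch 1: sum of counts S = 23 over n = 14 nights.
After batch 1: Gamma(α+S, β+n) = Gamma(5.39+23, 4.22+14) = Gamma(28.39, 18.22).
Batch 2: sum of counts S = 22 over n = 14 nights.
After batch 2: Gamma(α+S, β+n) = Gamma(28.39+22, 18.22+14) = Gamma(50.39, 32.22).
Var = α/β² = 50.39/32.22² = 0.0485.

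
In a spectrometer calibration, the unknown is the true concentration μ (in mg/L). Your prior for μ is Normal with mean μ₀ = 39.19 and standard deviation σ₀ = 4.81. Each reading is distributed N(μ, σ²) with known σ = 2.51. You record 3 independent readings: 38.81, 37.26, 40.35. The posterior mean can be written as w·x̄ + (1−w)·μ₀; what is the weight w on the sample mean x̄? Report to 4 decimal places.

For Normal data with known variance σ², a Normal(μ₀, σ₀²) prior on μ is conjugate. Posterior precision = 1/σ₀² + n/σ²; posterior mean is the precision-weighted average of μ₀ and x̄.
σ₀² = 4.81² = 23.1361, σ² = 2.51² = 6.3001. Prior precision 1/σ₀² = 1/23.1361; data precision n/σ² = 3/6.3001.
w = (n/σ²)/(1/σ₀² + n/σ²) = n·σ₀²/(σ² + n·σ₀²) = 3·23.1361/(6.3001 + 3·23.1361) = 69.4083/75.7084 = 0.9168.

0.9168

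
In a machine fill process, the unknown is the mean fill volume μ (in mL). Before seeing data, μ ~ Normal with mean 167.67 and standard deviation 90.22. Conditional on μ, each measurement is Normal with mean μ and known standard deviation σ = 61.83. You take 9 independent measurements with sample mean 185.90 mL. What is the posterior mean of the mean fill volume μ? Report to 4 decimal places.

For Normal data with known variance σ², a Normal(μ₀, σ₀²) prior on μ is conjugate. Posterior precision = 1/σ₀² + n/σ²; posterior mean is the precision-weighted average of μ₀ and x̄.
n·x̄ = 9·185.90 = 1673.1.
σ₀² = 90.22² = 8139.6484, σ² = 61.83² = 3822.9489; σ² + n·σ₀² = 3822.9489 + 9·8139.6484 = 77079.7845.
Posterior mean = (μ₀/σ₀² + n·x̄/σ²)/(1/σ₀² + n/σ²) = (σ²·μ₀ + σ₀²·n·x̄)/(σ² + n·σ₀²) = (3822.9489·167.67 + 8139.6484·1673.1)/77079.7845 = 14259439.580103/77079.7845 = 184.9958.

184.9958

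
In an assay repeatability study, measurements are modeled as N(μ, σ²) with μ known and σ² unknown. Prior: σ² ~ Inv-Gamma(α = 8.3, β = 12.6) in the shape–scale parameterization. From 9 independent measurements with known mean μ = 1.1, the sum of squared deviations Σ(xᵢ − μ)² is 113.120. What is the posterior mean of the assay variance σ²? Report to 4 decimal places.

5.8610

With known mean μ and an Inverse-Gamma(α, β) prior on σ², the Normal likelihood is conjugate: posterior is Inv-Gamma(α + n/2, β + Σ(xᵢ−μ)²/2).
Posterior: Inv-Gamma(8.3 + 9/2, 12.6 + 113.120/2) = Inv-Gamma(12.80, 69.1600).
E[σ²|data] = β/(α−1) = 69.1600/11.80 = 5.8610.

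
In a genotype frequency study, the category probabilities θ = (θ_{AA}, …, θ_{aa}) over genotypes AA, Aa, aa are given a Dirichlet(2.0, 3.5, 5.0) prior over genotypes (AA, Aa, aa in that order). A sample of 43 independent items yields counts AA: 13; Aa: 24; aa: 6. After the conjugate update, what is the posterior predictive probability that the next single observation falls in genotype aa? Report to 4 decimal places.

0.2056

The Dirichlet prior is conjugate to the Multinomial likelihood: each posterior αⱼ = prior αⱼ + observed count nⱼ.
Posterior concentration: (15.0, 27.5, 11.0), total = 53.5.
P(next = aa | data) = α_{aa}/Σα = 0.2056.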